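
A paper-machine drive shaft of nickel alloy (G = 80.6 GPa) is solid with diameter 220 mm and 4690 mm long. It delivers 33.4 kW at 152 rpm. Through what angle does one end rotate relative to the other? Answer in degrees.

ω = 2π·152/60 = 15.92 rad/s, so T = P/ω = 33.4×10³ / 15.92 = 2098 N·m.
J = πd⁴/32 = π(0.220)⁴/32 = 2.300×10^-4 m⁴.
θ = T·L/(G·J) = 2098 × 4.69 / (80.6×10⁹ × 2.300×10^-4) = 5.309×10^-4 rad.

0.0304°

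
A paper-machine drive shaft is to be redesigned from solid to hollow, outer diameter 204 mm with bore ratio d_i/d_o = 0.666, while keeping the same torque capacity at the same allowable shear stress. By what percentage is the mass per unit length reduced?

Equal τ_max and T ⇒ the solid shaft needs d_s³ = d_o³(1−k⁴), so d_s = 204·(1−0.666⁴)^(1/3) = 189.6 mm.
Area ratio A_h/A_s = d_o²(1−k²)/d_s² = (1−k²)/(1−k⁴)^(2/3) = 0.6439.
Mass saving = 1 − 0.6439 = 35.6 %.

35.6 %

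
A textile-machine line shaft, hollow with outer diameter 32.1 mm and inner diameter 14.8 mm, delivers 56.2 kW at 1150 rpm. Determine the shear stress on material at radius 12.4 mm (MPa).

ω = 2π·1150/60 = 120.4 rad/s, so T = P/ω = 56.2×10³ / 120.4 = 466.7 N·m.
J = π(d_o⁴ − d_i⁴)/32 = π(0.0321⁴ − 0.0148⁴)/32 = 9.953×10^-8 m⁴.
Shear stress varies linearly with radius: τ = T·r/J = 466.7 × 0.0124 / 9.953×10^-8 = 5.814×10^7 Pa.

58.1 MPa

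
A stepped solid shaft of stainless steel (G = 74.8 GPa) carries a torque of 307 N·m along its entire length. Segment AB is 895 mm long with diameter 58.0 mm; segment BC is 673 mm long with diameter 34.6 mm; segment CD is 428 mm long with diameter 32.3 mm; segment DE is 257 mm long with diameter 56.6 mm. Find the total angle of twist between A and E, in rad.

J_AB = π(0.0580)⁴/32 = 1.11×10^-6 m⁴; J_BC = π(0.0346)⁴/32 = 1.41×10^-7 m⁴; J_CD = π(0.0323)⁴/32 = 1.07×10^-7 m⁴; J_DE = π(0.0566)⁴/32 = 1.01×10^-6 m⁴.
θ = (T/G)·Σ L_i/J_i = (307.0/74.8×10⁹)·(0.895/1.11×10^-6 + 0.673/1.41×10^-7 + 0.428/1.07×10^-7 + 0.257/1.01×10^-6) = 0.04042 rad.

0.0404 rad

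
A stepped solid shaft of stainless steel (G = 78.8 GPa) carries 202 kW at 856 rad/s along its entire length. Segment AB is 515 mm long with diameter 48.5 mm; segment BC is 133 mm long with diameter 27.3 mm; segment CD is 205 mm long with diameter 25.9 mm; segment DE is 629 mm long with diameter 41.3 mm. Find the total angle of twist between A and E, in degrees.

ω = 856 rad/s, so T = P/ω = 202×10³ / 856.0 = 236.0 N·m.
J_AB = π(0.0485)⁴/32 = 5.43×10^-7 m⁴; J_BC = π(0.0273)⁴/32 = 5.45×10^-8 m⁴; J_CD = π(0.0259)⁴/32 = 4.42×10^-8 m⁴; J_DE = π(0.0413)⁴/32 = 2.86×10^-7 m⁴.
θ = (T/G)·Σ L_i/J_i = (236.0/78.8×10⁹)·(0.515/5.43×10^-7 + 0.133/5.45×10^-8 + 0.205/4.42×10^-8 + 0.629/2.86×10^-7) = 0.03063 rad.

1.76°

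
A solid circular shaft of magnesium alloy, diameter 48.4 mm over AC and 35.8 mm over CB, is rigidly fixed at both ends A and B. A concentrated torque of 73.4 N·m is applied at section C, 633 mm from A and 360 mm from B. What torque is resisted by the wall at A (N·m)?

48.1 N·m

Compatibility: T_A·a/J_AC = T_B·b/J_CB with T_A + T_B = T₀.
J_AC = 5.39×10^-7 m⁴, J_CB = 1.61×10^-7 m⁴, so T_A = T₀·(J_AC/a)/((J_AC/a)+(J_CB/b)) = 48.09 N·m, T_B = 25.31 N·m.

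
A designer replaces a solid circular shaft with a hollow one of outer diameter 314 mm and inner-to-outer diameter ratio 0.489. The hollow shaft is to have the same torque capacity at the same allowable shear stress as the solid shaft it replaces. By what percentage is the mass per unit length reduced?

20.9 %

Equal τ_max and T ⇒ the solid shaft needs d_s³ = d_o³(1−k⁴), so d_s = 314·(1−0.489⁴)^(1/3) = 307.9 mm.
Area ratio A_h/A_s = d_o²(1−k²)/d_s² = (1−k²)/(1−k⁴)^(2/3) = 0.7913.
Mass saving = 1 − 0.7913 = 20.9 %.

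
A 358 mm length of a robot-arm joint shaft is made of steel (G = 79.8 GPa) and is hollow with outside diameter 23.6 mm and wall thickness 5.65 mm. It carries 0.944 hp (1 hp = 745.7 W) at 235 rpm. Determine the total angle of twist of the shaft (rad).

ω = 2π·235/60 = 24.61 rad/s, so T = P/ω = 0.944×745.7 / 24.61 = 28.60 N·m.
J = π(d_o⁴ − d_i⁴)/32 = π(0.0236⁴ − 0.0123⁴)/32 = 2.821×10^-8 m⁴.
θ = T·L/(G·J) = 28.60 × 0.358 / (79.8×10⁹ × 2.821×10^-8) = 4.549×10^-3 rad.

0.00455 rad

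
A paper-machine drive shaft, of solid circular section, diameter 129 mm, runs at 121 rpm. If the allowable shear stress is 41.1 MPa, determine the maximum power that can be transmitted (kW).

J = πd⁴/32 = π(0.129)⁴/32 = 2.719×10^-5 m⁴.
T_max = τ_allow·J/r = 4.11×10^7 × 2.719×10^-5 / 0.0645 = 17320 N·m.
ω = 2π·121/60 = 12.67 rad/s, so P_max = T_max·ω = 2.195×10^5 W.

220 kW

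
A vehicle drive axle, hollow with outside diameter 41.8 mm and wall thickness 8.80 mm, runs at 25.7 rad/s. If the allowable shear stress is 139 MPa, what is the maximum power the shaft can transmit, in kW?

J = π(d_o⁴ − d_i⁴)/32 = π(0.0418⁴ − 0.0242⁴)/32 = 2.660×10^-7 m⁴.
T_max = τ_allow·J/r = 1.39×10^8 × 2.660×10^-7 / 0.0209 = 1769 N·m.
ω = 25.7 rad/s, so P_max = T_max·ω = 4.547×10^4 W.

45.5 kW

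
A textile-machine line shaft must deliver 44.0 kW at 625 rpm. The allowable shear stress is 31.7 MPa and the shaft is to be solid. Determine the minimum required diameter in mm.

ω = 2π·625/60 = 65.45 rad/s, so T = P/ω = 44.0×10³ / 65.45 = 672.3 N·m.
For a solid shaft τ_max = 16T/(πd³), so d = (16T/(π τ_allow))^(1/3) = (16·672.3/(π·3.17×10^7))^(1/3) = 0.04762 m.

47.6 mm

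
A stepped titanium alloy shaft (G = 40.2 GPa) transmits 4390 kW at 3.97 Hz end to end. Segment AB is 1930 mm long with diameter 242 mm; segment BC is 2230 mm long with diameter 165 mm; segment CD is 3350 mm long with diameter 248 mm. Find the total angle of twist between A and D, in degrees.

ω = 2π·3.97 = 24.94 rad/s, so T = P/ω = 4390×10³ / 24.94 = 176000 N·m.
J_AB = π(0.242)⁴/32 = 3.37×10^-4 m⁴; J_BC = π(0.165)⁴/32 = 7.28×10^-5 m⁴; J_CD = π(0.248)⁴/32 = 3.71×10^-4 m⁴.
θ = (T/G)·Σ L_i/J_i = (176000/40.2×10⁹)·(1.93/3.37×10^-4 + 2.23/7.28×10^-5 + 3.35/3.71×10^-4) = 0.1987 rad.

11.4°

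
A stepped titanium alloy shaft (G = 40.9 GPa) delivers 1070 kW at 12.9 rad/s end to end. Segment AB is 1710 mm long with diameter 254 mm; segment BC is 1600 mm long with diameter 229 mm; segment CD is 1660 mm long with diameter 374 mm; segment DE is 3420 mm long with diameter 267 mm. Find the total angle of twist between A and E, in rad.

0.0362 rad

ω = 12.9 rad/s, so T = P/ω = 1070×10³ / 12.90 = 82950 N·m.
J_AB = π(0.254)⁴/32 = 4.09×10^-4 m⁴; J_BC = π(0.229)⁴/32 = 2.70×10^-4 m⁴; J_CD = π(0.374)⁴/32 = 1.92×10^-3 m⁴; J_DE = π(0.267)⁴/32 = 4.99×10^-4 m⁴.
θ = (T/G)·Σ L_i/J_i = (82950/40.9×10⁹)·(1.71/4.09×10^-4 + 1.60/2.70×10^-4 + 1.66/1.92×10^-3 + 3.42/4.99×10^-4) = 0.03616 rad.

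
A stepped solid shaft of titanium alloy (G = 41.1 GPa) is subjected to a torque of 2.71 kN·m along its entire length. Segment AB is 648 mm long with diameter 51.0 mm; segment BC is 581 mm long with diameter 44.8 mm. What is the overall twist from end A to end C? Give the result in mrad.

J_AB = π(0.0510)⁴/32 = 6.64×10^-7 m⁴; J_BC = π(0.0448)⁴/32 = 3.95×10^-7 m⁴.
θ = (T/G)·Σ L_i/J_i = (2710/41.1×10⁹)·(0.648/6.64×10^-7 + 0.581/3.95×10^-7) = 0.1612 rad.

161 mrad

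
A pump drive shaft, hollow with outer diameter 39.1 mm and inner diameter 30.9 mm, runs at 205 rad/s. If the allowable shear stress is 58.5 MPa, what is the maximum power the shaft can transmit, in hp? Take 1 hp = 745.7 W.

115 hp

J = π(d_o⁴ − d_i⁴)/32 = π(0.0391⁴ − 0.0309⁴)/32 = 1.400×10^-7 m⁴.
T_max = τ_allow·J/r = 5.85×10^7 × 1.400×10^-7 / 0.0196 = 418.8 N·m.
ω = 205 rad/s, so P_max = T_max·ω = 8.585×10^4 W.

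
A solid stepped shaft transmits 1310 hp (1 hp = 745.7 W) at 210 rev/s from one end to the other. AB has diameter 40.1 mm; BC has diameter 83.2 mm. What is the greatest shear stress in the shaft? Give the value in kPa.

58500 kPa

ω = 2π·210 = 1319 rad/s, so T = P/ω = 1310×745.7 / 1319 = 740.3 N·m.
Under the same torque, τ_max = 16T/(πd³) is largest where d is smallest — segment AB (d = 40.1 mm).
τ_max = 16·740.3/(π·(0.0401)³) = 5.848×10^7 Pa.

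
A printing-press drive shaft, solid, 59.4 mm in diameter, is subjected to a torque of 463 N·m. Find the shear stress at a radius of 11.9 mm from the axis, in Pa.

4.51e6 Pa

J = πd⁴/32 = π(0.0594)⁴/32 = 1.222×10^-6 m⁴.
Shear stress varies linearly with radius: τ = T·r/J = 463.0 × 0.0119 / 1.222×10^-6 = 4.508×10^6 Pa.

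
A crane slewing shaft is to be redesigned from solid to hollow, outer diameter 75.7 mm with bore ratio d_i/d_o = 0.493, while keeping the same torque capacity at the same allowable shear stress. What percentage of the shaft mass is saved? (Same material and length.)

21.2 %

Equal τ_max and T ⇒ the solid shaft needs d_s³ = d_o³(1−k⁴), so d_s = 75.7·(1−0.493⁴)^(1/3) = 74.18 mm.
Area ratio A_h/A_s = d_o²(1−k²)/d_s² = (1−k²)/(1−k⁴)^(2/3) = 0.7883.
Mass saving = 1 − 0.7883 = 21.2 %.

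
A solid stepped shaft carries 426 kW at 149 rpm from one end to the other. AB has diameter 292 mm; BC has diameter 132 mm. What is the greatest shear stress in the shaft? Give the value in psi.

8770 psi

ω = 2π·149/60 = 15.60 rad/s, so T = P/ω = 426×10³ / 15.60 = 27300 N·m.
Under the same torque, τ_max = 16T/(πd³) is largest where d is smallest — segment BC (d = 132 mm).
τ_max = 16·27300/(π·(0.132)³) = 6.046×10^7 Pa.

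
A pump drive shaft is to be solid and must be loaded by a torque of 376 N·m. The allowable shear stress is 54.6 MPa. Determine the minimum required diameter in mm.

32.7 mm

For a solid shaft τ_max = 16T/(πd³), so d = (16T/(π τ_allow))^(1/3) = (16·376.0/(π·5.46×10^7))^(1/3) = 0.03273 m.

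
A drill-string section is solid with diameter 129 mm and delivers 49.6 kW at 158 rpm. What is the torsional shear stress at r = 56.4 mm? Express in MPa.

ω = 2π·158/60 = 16.55 rad/s, so T = P/ω = 49.6×10³ / 16.55 = 2998 N·m.
J = πd⁴/32 = π(0.129)⁴/32 = 2.719×10^-5 m⁴.
Shear stress varies linearly with radius: τ = T·r/J = 2998 × 0.0564 / 2.719×10^-5 = 6.219×10^6 Pa.

6.22 MPa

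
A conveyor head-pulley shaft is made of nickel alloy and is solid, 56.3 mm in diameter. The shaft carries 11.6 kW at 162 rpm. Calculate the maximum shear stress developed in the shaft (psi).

ω = 2π·162/60 = 16.96 rad/s, so T = P/ω = 11.6×10³ / 16.96 = 683.8 N·m.
J = πd⁴/32 = π(0.0563)⁴/32 = 9.864×10^-7 m⁴.
τ_max = T·r/J = 683.8 × 0.0281 / 9.864×10^-7 = 1.951×10^7 Pa.

2830 psi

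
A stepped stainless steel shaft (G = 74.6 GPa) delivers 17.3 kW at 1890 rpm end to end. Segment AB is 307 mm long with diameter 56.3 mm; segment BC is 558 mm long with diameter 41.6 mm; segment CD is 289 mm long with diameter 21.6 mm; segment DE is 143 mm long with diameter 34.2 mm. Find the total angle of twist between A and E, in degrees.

1.13°

ω = 2π·1890/60 = 197.9 rad/s, so T = P/ω = 17.3×10³ / 197.9 = 87.41 N·m.
J_AB = π(0.0563)⁴/32 = 9.86×10^-7 m⁴; J_BC = π(0.0416)⁴/32 = 2.94×10^-7 m⁴; J_CD = π(0.0216)⁴/32 = 2.14×10^-8 m⁴; J_DE = π(0.0342)⁴/32 = 1.34×10^-7 m⁴.
θ = (T/G)·Σ L_i/J_i = (87.41/74.6×10⁹)·(0.307/9.86×10^-7 + 0.558/2.94×10^-7 + 0.289/2.14×10^-8 + 0.143/1.34×10^-7) = 0.01968 rad.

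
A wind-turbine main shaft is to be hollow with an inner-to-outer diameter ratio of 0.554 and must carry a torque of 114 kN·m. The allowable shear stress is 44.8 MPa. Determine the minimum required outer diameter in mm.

243 mm

For a hollow shaft with d_i/d_o = 0.554: τ_max = 16T/(π d_o³ (1−k⁴)), so d_o = [16T/(π τ_allow (1−k⁴))]^(1/3) = [16·114000/(π·4.48×10^7·0.9058)]^(1/3) = 0.2428 m.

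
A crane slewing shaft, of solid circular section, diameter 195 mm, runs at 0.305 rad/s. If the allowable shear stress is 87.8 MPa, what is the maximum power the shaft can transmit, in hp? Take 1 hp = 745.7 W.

52.3 hp

J = πd⁴/32 = π(0.195)⁴/32 = 1.420×10^-4 m⁴.
T_max = τ_allow·J/r = 8.78×10^7 × 1.420×10^-4 / 0.0975 = 127800 N·m.
ω = 0.305 rad/s, so P_max = T_max·ω = 3.899×10^4 W.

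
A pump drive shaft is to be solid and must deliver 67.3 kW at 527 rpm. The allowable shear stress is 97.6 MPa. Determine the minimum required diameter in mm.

ω = 2π·527/60 = 55.19 rad/s, so T = P/ω = 67.3×10³ / 55.19 = 1219 N·m.
For a solid shaft τ_max = 16T/(πd³), so d = (16T/(π τ_allow))^(1/3) = (16·1219/(π·9.76×10^7))^(1/3) = 0.03992 m.

39.9 mm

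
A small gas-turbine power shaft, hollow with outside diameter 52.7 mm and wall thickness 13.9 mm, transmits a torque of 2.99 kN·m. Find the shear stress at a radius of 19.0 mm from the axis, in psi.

11500 psi

J = π(d_o⁴ − d_i⁴)/32 = π(0.0527⁴ − 0.0249⁴)/32 = 7.195×10^-7 m⁴.
Shear stress varies linearly with radius: τ = T·r/J = 2990 × 0.0190 / 7.195×10^-7 = 7.896×10^7 Pa.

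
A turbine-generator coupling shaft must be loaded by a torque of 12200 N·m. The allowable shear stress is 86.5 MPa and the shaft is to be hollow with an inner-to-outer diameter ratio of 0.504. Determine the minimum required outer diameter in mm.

For a hollow shaft with d_i/d_o = 0.504: τ_max = 16T/(π d_o³ (1−k⁴)), so d_o = [16T/(π τ_allow (1−k⁴))]^(1/3) = [16·12200/(π·8.65×10^7·0.9355)]^(1/3) = 0.09157 m.

91.6 mm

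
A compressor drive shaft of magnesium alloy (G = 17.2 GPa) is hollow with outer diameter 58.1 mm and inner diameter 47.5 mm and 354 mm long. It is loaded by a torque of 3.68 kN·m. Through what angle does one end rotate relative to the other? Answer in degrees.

J = π(d_o⁴ − d_i⁴)/32 = π(0.0581⁴ − 0.0475⁴)/32 = 6.189×10^-7 m⁴.
θ = T·L/(G·J) = 3680 × 0.354 / (17.2×10⁹ × 6.189×10^-7) = 0.1224 rad.

7.01°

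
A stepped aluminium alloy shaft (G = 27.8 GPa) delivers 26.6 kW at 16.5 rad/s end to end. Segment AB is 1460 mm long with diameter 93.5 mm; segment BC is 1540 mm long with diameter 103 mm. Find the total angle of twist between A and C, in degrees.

ω = 16.5 rad/s, so T = P/ω = 26.6×10³ / 16.50 = 1612 N·m.
J_AB = π(0.0935)⁴/32 = 7.50×10^-6 m⁴; J_BC = π(0.103)⁴/32 = 1.10×10^-5 m⁴.
θ = (T/G)·Σ L_i/J_i = (1612/27.8×10⁹)·(1.46/7.50×10^-6 + 1.54/1.10×10^-5) = 0.01937 rad.

1.11°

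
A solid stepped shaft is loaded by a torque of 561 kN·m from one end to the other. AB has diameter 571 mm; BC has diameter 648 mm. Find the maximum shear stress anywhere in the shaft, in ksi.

Under the same torque, τ_max = 16T/(πd³) is largest where d is smallest — segment AB (d = 571 mm).
τ_max = 16·561000/(π·(0.571)³) = 1.535×10^7 Pa.

2.23 ksi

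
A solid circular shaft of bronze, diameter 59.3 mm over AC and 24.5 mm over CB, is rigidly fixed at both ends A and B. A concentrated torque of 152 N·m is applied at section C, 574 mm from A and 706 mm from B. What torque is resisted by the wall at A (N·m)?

Compatibility: T_A·a/J_AC = T_B·b/J_CB with T_A + T_B = T₀.
J_AC = 1.21×10^-6 m⁴, J_CB = 3.54×10^-8 m⁴, so T_A = T₀·(J_AC/a)/((J_AC/a)+(J_CB/b)) = 148.5 N·m, T_B = 3.517 N·m.

148 N·m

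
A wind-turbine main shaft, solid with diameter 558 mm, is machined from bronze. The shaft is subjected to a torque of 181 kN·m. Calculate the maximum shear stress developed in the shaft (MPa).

5.31 MPa

J = πd⁴/32 = π(0.558)⁴/32 = 9.518×10^-3 m⁴.
τ_max = T·r/J = 181000 × 0.279 / 9.518×10^-3 = 5.306×10^6 Pa.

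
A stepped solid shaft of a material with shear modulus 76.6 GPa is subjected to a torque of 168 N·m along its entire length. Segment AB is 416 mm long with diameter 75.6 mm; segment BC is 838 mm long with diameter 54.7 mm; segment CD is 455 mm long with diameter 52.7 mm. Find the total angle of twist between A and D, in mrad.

3.69 mrad

J_AB = π(0.0756)⁴/32 = 3.21×10^-6 m⁴; J_BC = π(0.0547)⁴/32 = 8.79×10^-7 m⁴; J_CD = π(0.0527)⁴/32 = 7.57×10^-7 m⁴.
θ = (T/G)·Σ L_i/J_i = (168.0/76.6×10⁹)·(0.416/3.21×10^-6 + 0.838/8.79×10^-7 + 0.455/7.57×10^-7) = 3.693×10^-3 rad.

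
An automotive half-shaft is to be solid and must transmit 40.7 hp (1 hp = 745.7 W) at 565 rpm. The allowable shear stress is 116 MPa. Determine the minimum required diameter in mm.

28.2 mm

ω = 2π·565/60 = 59.17 rad/s, so T = P/ω = 40.7×745.7 / 59.17 = 513.0 N·m.
For a solid shaft τ_max = 16T/(πd³), so d = (16T/(π τ_allow))^(1/3) = (16·513.0/(π·1.16×10^8))^(1/3) = 0.02824 m.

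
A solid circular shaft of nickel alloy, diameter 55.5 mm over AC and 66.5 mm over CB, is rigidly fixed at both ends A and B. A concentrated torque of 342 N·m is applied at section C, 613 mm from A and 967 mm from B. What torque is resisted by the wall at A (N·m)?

148 N·m

Compatibility: T_A·a/J_AC = T_B·b/J_CB with T_A + T_B = T₀.
J_AC = 9.31×10^-7 m⁴, J_CB = 1.92×10^-6 m⁴, so T_A = T₀·(J_AC/a)/((J_AC/a)+(J_CB/b)) = 148.3 N·m, T_B = 193.7 N·m.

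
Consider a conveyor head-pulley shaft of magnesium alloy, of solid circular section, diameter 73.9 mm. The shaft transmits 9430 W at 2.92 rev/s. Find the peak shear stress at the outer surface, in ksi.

ω = 2π·2.92 = 18.35 rad/s, so T = P/ω = 9430 / 18.35 = 514.0 N·m.
J = πd⁴/32 = π(0.0739)⁴/32 = 2.928×10^-6 m⁴.
τ_max = T·r/J = 514.0 × 0.0370 / 2.928×10^-6 = 6.486×10^6 Pa.

0.941 ksi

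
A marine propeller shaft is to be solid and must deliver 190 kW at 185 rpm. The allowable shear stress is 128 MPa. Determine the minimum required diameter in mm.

73.1 mm

ω = 2π·185/60 = 19.37 rad/s, so T = P/ω = 190×10³ / 19.37 = 9807 N·m.
For a solid shaft τ_max = 16T/(πd³), so d = (16T/(π τ_allow))^(1/3) = (16·9807/(π·1.28×10^8))^(1/3) = 0.07308 m.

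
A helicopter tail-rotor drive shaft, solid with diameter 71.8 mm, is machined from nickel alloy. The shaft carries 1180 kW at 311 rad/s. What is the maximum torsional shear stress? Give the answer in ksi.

7.57 ksi

ω = 311 rad/s, so T = P/ω = 1180×10³ / 311.0 = 3794 N·m.
J = πd⁴/32 = π(0.0718)⁴/32 = 2.609×10^-6 m⁴.
τ_max = T·r/J = 3794 × 0.0359 / 2.609×10^-6 = 5.221×10^7 Pa.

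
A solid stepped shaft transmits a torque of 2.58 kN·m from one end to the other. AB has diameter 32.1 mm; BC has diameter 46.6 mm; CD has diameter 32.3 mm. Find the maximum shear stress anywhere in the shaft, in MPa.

Under the same torque, τ_max = 16T/(πd³) is largest where d is smallest — segment AB (d = 32.1 mm).
τ_max = 16·2580/(π·(0.0321)³) = 3.973×10^8 Pa.

397 MPa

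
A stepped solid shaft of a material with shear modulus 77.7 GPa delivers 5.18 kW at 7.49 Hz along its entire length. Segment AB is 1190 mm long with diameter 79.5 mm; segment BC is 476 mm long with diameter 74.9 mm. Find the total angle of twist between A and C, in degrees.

0.0371°

ω = 2π·7.49 = 47.06 rad/s, so T = P/ω = 5.18×10³ / 47.06 = 110.1 N·m.
J_AB = π(0.0795)⁴/32 = 3.92×10^-6 m⁴; J_BC = π(0.0749)⁴/32 = 3.09×10^-6 m⁴.
θ = (T/G)·Σ L_i/J_i = (110.1/77.7×10⁹)·(1.19/3.92×10^-6 + 0.476/3.09×10^-6) = 6.481×10^-4 rad.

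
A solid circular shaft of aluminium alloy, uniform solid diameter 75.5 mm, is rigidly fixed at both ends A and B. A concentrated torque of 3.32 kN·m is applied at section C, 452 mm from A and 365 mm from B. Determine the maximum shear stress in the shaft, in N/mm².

21.7 N/mm²

With uniform GJ and both ends fixed, compatibility θ_AC = θ_CB gives T_A·a = T_B·b, together with T_A + T_B = T₀.
T_A = T₀·b/(a+b) = 3320·365/817.0 = 1483 N·m; T_B = 1837 N·m.
τ in each portion: τ_AC = 1.76×10^7 Pa, τ_CB = 2.17×10^7 Pa; maximum is in CB.
τ_max = T_CB·r/J = 1837·0.0377/3.19×10^-6 = 2.174×10^7 Pa.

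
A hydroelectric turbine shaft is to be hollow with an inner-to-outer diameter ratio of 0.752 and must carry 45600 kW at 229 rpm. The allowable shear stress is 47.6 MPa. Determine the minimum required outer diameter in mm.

ω = 2π·229/60 = 23.98 rad/s, so T = P/ω = 45600×10³ / 23.98 = 1.902e6 N·m.
For a hollow shaft with d_i/d_o = 0.752: τ_max = 16T/(π d_o³ (1−k⁴)), so d_o = [16T/(π τ_allow (1−k⁴))]^(1/3) = [16·1.902e6/(π·4.76×10^7·0.6802)]^(1/3) = 0.6688 m.

669 mm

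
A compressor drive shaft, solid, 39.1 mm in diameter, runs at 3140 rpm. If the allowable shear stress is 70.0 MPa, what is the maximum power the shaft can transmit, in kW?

J = πd⁴/32 = π(0.0391)⁴/32 = 2.295×10^-7 m⁴.
T_max = τ_allow·J/r = 7.00×10^7 × 2.295×10^-7 / 0.0196 = 821.6 N·m.
ω = 2π·3140/60 = 328.8 rad/s, so P_max = T_max·ω = 2.702×10^5 W.

270 kW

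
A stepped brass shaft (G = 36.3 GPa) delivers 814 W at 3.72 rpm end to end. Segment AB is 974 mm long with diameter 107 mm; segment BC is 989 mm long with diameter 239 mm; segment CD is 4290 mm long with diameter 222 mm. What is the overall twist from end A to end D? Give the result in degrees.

ω = 2π·3.72/60 = 0.3896 rad/s, so T = P/ω = 814 / 0.3896 = 2090 N·m.
J_AB = π(0.107)⁴/32 = 1.29×10^-5 m⁴; J_BC = π(0.239)⁴/32 = 3.20×10^-4 m⁴; J_CD = π(0.222)⁴/32 = 2.38×10^-4 m⁴.
θ = (T/G)·Σ L_i/J_i = (2090/36.3×10⁹)·(0.974/1.29×10^-5 + 0.989/3.20×10^-4 + 4.29/2.38×10^-4) = 5.570×10^-3 rad.

0.319°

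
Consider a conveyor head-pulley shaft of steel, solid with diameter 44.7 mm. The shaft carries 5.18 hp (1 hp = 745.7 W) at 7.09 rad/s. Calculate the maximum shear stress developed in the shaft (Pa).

3.11e7 Pa

ω = 7.09 rad/s, so T = P/ω = 5.18×745.7 / 7.090 = 544.8 N·m.
J = πd⁴/32 = π(0.0447)⁴/32 = 3.919×10^-7 m⁴.
τ_max = T·r/J = 544.8 × 0.0224 / 3.919×10^-7 = 3.107×10^7 Pa.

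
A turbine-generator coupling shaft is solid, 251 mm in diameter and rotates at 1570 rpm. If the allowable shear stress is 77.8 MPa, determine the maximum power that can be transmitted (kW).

39700 kW

J = πd⁴/32 = π(0.251)⁴/32 = 3.897×10^-4 m⁴.
T_max = τ_allow·J/r = 7.78×10^7 × 3.897×10^-4 / 0.126 = 241600 N·m.
ω = 2π·1570/60 = 164.4 rad/s, so P_max = T_max·ω = 3.972×10^7 W.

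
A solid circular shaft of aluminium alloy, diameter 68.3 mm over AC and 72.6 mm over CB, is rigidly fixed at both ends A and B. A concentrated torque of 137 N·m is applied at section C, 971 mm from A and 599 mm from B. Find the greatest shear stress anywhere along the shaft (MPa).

1.23 MPa

Compatibility: T_A·a/J_AC = T_B·b/J_CB with T_A + T_B = T₀.
J_AC = 2.14×10^-6 m⁴, J_CB = 2.73×10^-6 m⁴, so T_A = T₀·(J_AC/a)/((J_AC/a)+(J_CB/b)) = 44.63 N·m, T_B = 92.37 N·m.
τ in each portion: τ_AC = 7.13×10^5 Pa, τ_CB = 1.23×10^6 Pa; maximum is in CB.
τ_max = T_CB·r/J = 92.37·0.0363/2.73×10^-6 = 1.229×10^6 Pa.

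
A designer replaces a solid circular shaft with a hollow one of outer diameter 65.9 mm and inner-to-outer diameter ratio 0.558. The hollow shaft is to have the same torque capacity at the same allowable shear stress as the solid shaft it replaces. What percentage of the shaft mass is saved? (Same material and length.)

Equal τ_max and T ⇒ the solid shaft needs d_s³ = d_o³(1−k⁴), so d_s = 65.9·(1−0.558⁴)^(1/3) = 63.70 mm.
Area ratio A_h/A_s = d_o²(1−k²)/d_s² = (1−k²)/(1−k⁴)^(2/3) = 0.7371.
Mass saving = 1 − 0.7371 = 26.3 %.

26.3 %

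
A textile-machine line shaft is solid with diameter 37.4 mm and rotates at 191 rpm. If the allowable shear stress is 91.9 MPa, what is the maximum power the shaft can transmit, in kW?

J = πd⁴/32 = π(0.0374)⁴/32 = 1.921×10^-7 m⁴.
T_max = τ_allow·J/r = 9.19×10^7 × 1.921×10^-7 / 0.0187 = 944.0 N·m.
ω = 2π·191/60 = 20.00 rad/s, so P_max = T_max·ω = 1.888×10^4 W.

18.9 kW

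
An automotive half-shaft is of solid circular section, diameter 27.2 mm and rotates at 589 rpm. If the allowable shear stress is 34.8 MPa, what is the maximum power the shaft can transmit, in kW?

8.48 kW

J = πd⁴/32 = π(0.0272)⁴/32 = 5.374×10^-8 m⁴.
T_max = τ_allow·J/r = 3.48×10^7 × 5.374×10^-8 / 0.0136 = 137.5 N·m.
ω = 2π·589/60 = 61.68 rad/s, so P_max = T_max·ω = 8481 W.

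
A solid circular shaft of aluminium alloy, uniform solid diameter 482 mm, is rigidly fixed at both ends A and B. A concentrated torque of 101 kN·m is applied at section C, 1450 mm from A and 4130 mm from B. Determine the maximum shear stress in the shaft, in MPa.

With uniform GJ and both ends fixed, compatibility θ_AC = θ_CB gives T_A·a = T_B·b, together with T_A + T_B = T₀.
T_A = T₀·b/(a+b) = 101000·4130/5580 = 74750 N·m; T_B = 26250 N·m.
τ in each portion: τ_AC = 3.40×10^6 Pa, τ_CB = 1.19×10^6 Pa; maximum is in AC.
τ_max = T_AC·r/J = 74750·0.241/5.30×10^-3 = 3.400×10^6 Pa.

3.40 MPa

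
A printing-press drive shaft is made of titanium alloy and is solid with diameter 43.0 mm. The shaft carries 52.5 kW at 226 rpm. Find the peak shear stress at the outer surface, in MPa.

ω = 2π·226/60 = 23.67 rad/s, so T = P/ω = 52.5×10³ / 23.67 = 2218 N·m.
J = πd⁴/32 = π(0.0430)⁴/32 = 3.356×10^-7 m⁴.
τ_max = T·r/J = 2218 × 0.0215 / 3.356×10^-7 = 1.421×10^8 Pa.

142 MPa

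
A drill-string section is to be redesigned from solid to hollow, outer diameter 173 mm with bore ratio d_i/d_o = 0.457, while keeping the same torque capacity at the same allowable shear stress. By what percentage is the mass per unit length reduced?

Equal τ_max and T ⇒ the solid shaft needs d_s³ = d_o³(1−k⁴), so d_s = 173·(1−0.457⁴)^(1/3) = 170.4 mm.
Area ratio A_h/A_s = d_o²(1−k²)/d_s² = (1−k²)/(1−k⁴)^(2/3) = 0.8150.
Mass saving = 1 − 0.8150 = 18.5 %.

18.5 %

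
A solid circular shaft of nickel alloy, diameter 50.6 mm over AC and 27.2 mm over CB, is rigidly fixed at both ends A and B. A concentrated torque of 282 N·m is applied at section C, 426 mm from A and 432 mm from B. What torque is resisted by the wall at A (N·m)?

Compatibility: T_A·a/J_AC = T_B·b/J_CB with T_A + T_B = T₀.
J_AC = 6.44×10^-7 m⁴, J_CB = 5.37×10^-8 m⁴, so T_A = T₀·(J_AC/a)/((J_AC/a)+(J_CB/b)) = 260.5 N·m, T_B = 21.45 N·m.

261 N·m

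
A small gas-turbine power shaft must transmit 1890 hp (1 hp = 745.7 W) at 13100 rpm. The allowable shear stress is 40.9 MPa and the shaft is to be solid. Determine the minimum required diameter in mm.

ω = 2π·13100/60 = 1372 rad/s, so T = P/ω = 1890×745.7 / 1372 = 1027 N·m.
For a solid shaft τ_max = 16T/(πd³), so d = (16T/(π τ_allow))^(1/3) = (16·1027/(π·4.09×10^7))^(1/3) = 0.05039 m.

50.4 mm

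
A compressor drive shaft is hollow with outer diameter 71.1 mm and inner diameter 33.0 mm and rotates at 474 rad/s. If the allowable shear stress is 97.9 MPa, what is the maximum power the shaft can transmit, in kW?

3120 kW

J = π(d_o⁴ − d_i⁴)/32 = π(0.0711⁴ − 0.0330⁴)/32 = 2.392×10^-6 m⁴.
T_max = τ_allow·J/r = 9.79×10^7 × 2.392×10^-6 / 0.0355 = 6588 N·m.
ω = 474 rad/s, so P_max = T_max·ω = 3.123×10^6 W.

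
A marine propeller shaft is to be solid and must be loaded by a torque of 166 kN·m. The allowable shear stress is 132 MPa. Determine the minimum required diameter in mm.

186 mm

For a solid shaft τ_max = 16T/(πd³), so d = (16T/(π τ_allow))^(1/3) = (16·166000/(π·1.32×10^8))^(1/3) = 0.1857 m.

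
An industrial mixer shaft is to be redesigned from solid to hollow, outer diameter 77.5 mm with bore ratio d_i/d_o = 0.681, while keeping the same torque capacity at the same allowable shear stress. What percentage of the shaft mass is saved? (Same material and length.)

37.0 %

Equal τ_max and T ⇒ the solid shaft needs d_s³ = d_o³(1−k⁴), so d_s = 77.5·(1−0.681⁴)^(1/3) = 71.49 mm.
Area ratio A_h/A_s = d_o²(1−k²)/d_s² = (1−k²)/(1−k⁴)^(2/3) = 0.6302.
Mass saving = 1 − 0.6302 = 37.0 %.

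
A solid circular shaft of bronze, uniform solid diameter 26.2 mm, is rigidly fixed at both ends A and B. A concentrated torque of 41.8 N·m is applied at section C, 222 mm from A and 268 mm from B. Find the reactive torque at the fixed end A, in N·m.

22.9 N·m

With uniform GJ and both ends fixed, compatibility θ_AC = θ_CB gives T_A·a = T_B·b, together with T_A + T_B = T₀.
T_A = T₀·b/(a+b) = 41.80·268/490.0 = 22.86 N·m; T_B = 18.94 N·m.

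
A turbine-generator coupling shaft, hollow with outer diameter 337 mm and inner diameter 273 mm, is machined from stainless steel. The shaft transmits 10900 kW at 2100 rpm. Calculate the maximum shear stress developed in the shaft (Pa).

1.16e7 Pa

ω = 2π·2100/60 = 219.9 rad/s, so T = P/ω = 10900×10³ / 219.9 = 49570 N·m.
J = π(d_o⁴ − d_i⁴)/32 = π(0.337⁴ − 0.273⁴)/32 = 7.209×10^-4 m⁴.
τ_max = T·r/J = 49570 × 0.169 / 7.209×10^-4 = 1.158×10^7 Pa.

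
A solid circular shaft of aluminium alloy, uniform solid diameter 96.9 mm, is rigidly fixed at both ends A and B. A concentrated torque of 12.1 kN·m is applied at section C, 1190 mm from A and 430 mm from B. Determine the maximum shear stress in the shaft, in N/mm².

With uniform GJ and both ends fixed, compatibility θ_AC = θ_CB gives T_A·a = T_B·b, together with T_A + T_B = T₀.
T_A = T₀·b/(a+b) = 12100·430/1620 = 3212 N·m; T_B = 8888 N·m.
τ in each portion: τ_AC = 1.80×10^7 Pa, τ_CB = 4.98×10^7 Pa; maximum is in CB.
τ_max = T_CB·r/J = 8888·0.0485/8.66×10^-6 = 4.975×10^7 Pa.

49.8 N/mm²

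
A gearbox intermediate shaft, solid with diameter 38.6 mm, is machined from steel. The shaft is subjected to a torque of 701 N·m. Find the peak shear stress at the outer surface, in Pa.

J = πd⁴/32 = π(0.0386)⁴/32 = 2.179×10^-7 m⁴.
τ_max = T·r/J = 701.0 × 0.0193 / 2.179×10^-7 = 6.208×10^7 Pa.

6.21e7 Pa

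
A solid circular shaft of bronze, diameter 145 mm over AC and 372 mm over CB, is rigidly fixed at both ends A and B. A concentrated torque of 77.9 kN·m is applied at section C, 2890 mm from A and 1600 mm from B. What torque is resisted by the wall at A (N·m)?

Compatibility: T_A·a/J_AC = T_B·b/J_CB with T_A + T_B = T₀.
J_AC = 4.34×10^-5 m⁴, J_CB = 1.88×10^-3 m⁴, so T_A = T₀·(J_AC/a)/((J_AC/a)+(J_CB/b)) = 983.0 N·m, T_B = 76920 N·m.

983 N·m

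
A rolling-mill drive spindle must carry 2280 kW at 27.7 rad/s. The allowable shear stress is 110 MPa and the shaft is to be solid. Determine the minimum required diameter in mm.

ω = 27.7 rad/s, so T = P/ω = 2280×10³ / 27.70 = 82310 N·m.
For a solid shaft τ_max = 16T/(πd³), so d = (16T/(π τ_allow))^(1/3) = (16·82310/(π·1.10×10^8))^(1/3) = 0.1562 m.

156 mm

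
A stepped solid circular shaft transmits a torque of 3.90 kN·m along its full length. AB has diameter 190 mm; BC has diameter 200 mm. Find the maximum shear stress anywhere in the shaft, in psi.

Under the same torque, τ_max = 16T/(πd³) is largest where d is smallest — segment AB (d = 190 mm).
τ_max = 16·3900/(π·(0.190)³) = 2.896×10^6 Pa.

420 psi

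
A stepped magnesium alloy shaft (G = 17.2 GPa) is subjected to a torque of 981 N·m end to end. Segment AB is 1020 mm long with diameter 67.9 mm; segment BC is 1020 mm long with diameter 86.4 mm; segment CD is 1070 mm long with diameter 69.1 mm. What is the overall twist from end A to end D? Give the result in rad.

0.0658 rad

J_AB = π(0.0679)⁴/32 = 2.09×10^-6 m⁴; J_BC = π(0.0864)⁴/32 = 5.47×10^-6 m⁴; J_CD = π(0.0691)⁴/32 = 2.24×10^-6 m⁴.
θ = (T/G)·Σ L_i/J_i = (981.0/17.2×10⁹)·(1.02/2.09×10^-6 + 1.02/5.47×10^-6 + 1.07/2.24×10^-6) = 0.06578 rad.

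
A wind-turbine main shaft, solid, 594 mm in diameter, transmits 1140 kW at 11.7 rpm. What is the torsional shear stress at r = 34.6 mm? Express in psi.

382 psi

ω = 2π·11.7/60 = 1.225 rad/s, so T = P/ω = 1140×10³ / 1.225 = 930400 N·m.
J = πd⁴/32 = π(0.594)⁴/32 = 0.01222 m⁴.
Shear stress varies linearly with radius: τ = T·r/J = 930400 × 0.0346 / 0.01222 = 2.634×10^6 Pa.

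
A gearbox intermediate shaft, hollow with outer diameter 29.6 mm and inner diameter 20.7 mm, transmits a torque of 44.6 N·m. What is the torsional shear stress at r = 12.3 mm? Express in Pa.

9.57e6 Pa

J = π(d_o⁴ − d_i⁴)/32 = π(0.0296⁴ − 0.0207⁴)/32 = 5.734×10^-8 m⁴.
Shear stress varies linearly with radius: τ = T·r/J = 44.60 × 0.0123 / 5.734×10^-8 = 9.567×10^6 Pa.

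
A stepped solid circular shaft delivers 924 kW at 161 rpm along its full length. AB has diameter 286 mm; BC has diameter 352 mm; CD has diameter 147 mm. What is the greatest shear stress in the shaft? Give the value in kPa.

ω = 2π·161/60 = 16.86 rad/s, so T = P/ω = 924×10³ / 16.86 = 54800 N·m.
Under the same torque, τ_max = 16T/(πd³) is largest where d is smallest — segment CD (d = 147 mm).
τ_max = 16·54800/(π·(0.147)³) = 8.787×10^7 Pa.

87900 kPa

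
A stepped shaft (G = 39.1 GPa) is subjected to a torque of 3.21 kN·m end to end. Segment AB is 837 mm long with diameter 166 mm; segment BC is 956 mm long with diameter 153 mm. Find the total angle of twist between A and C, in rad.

0.00238 rad

J_AB = π(0.166)⁴/32 = 7.45×10^-5 m⁴; J_BC = π(0.153)⁴/32 = 5.38×10^-5 m⁴.
θ = (T/G)·Σ L_i/J_i = (3210/39.1×10⁹)·(0.837/7.45×10^-5 + 0.956/5.38×10^-5) = 2.381×10^-3 rad.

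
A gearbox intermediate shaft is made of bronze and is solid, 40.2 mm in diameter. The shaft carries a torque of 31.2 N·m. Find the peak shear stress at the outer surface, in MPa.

J = πd⁴/32 = π(0.0402)⁴/32 = 2.564×10^-7 m⁴.
τ_max = T·r/J = 31.20 × 0.0201 / 2.564×10^-7 = 2.446×10^6 Pa.

2.45 MPa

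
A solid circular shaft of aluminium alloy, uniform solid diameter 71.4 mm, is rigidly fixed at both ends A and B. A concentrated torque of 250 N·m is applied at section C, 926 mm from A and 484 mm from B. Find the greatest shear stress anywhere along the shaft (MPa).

2.30 MPa

With uniform GJ and both ends fixed, compatibility θ_AC = θ_CB gives T_A·a = T_B·b, together with T_A + T_B = T₀.
T_A = T₀·b/(a+b) = 250.0·484/1410 = 85.82 N·m; T_B = 164.2 N·m.
τ in each portion: τ_AC = 1.20×10^6 Pa, τ_CB = 2.30×10^6 Pa; maximum is in CB.
τ_max = T_CB·r/J = 164.2·0.0357/2.55×10^-6 = 2.297×10^6 Pa.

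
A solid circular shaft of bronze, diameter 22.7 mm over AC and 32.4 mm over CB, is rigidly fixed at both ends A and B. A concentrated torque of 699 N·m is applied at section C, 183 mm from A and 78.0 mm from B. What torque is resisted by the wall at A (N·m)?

65.1 N·m

Compatibility: T_A·a/J_AC = T_B·b/J_CB with T_A + T_B = T₀.
J_AC = 2.61×10^-8 m⁴, J_CB = 1.08×10^-7 m⁴, so T_A = T₀·(J_AC/a)/((J_AC/a)+(J_CB/b)) = 65.10 N·m, T_B = 633.9 N·m.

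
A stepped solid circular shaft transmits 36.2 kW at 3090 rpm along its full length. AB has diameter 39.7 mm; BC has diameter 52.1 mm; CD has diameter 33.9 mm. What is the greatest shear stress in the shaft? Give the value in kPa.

ω = 2π·3090/60 = 323.6 rad/s, so T = P/ω = 36.2×10³ / 323.6 = 111.9 N·m.
Under the same torque, τ_max = 16T/(πd³) is largest where d is smallest — segment CD (d = 33.9 mm).
τ_max = 16·111.9/(π·(0.0339)³) = 1.462×10^7 Pa.

14600 kPa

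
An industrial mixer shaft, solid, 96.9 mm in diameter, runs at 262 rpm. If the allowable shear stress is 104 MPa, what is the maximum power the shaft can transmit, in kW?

J = πd⁴/32 = π(0.0969)⁴/32 = 8.656×10^-6 m⁴.
T_max = τ_allow·J/r = 1.04×10^8 × 8.656×10^-6 / 0.0485 = 18580 N·m.
ω = 2π·262/60 = 27.44 rad/s, so P_max = T_max·ω = 5.098×10^5 W.

510 kW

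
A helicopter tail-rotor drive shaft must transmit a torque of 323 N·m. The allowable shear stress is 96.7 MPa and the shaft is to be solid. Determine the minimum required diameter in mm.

25.7 mm

For a solid shaft τ_max = 16T/(πd³), so d = (16T/(π τ_allow))^(1/3) = (16·323.0/(π·9.67×10^7))^(1/3) = 0.02572 m.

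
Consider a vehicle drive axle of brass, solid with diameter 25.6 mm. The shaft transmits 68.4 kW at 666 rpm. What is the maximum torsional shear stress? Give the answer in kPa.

298000 kPa

ω = 2π·666/60 = 69.74 rad/s, so T = P/ω = 68.4×10³ / 69.74 = 980.7 N·m.
J = πd⁴/32 = π(0.0256)⁴/32 = 4.217×10^-8 m⁴.
τ_max = T·r/J = 980.7 × 0.0128 / 4.217×10^-8 = 2.977×10^8 Pa.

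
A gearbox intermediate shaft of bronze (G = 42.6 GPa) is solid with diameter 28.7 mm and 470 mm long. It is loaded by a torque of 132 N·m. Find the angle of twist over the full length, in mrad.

21.9 mrad

J = πd⁴/32 = π(0.0287)⁴/32 = 6.661×10^-8 m⁴.
θ = T·L/(G·J) = 132.0 × 0.470 / (42.6×10⁹ × 6.661×10^-8) = 0.02186 rad.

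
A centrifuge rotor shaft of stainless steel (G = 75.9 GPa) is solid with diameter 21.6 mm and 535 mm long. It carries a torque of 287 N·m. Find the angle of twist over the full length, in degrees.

J = πd⁴/32 = π(0.0216)⁴/32 = 2.137×10^-8 m⁴.
θ = T·L/(G·J) = 287.0 × 0.535 / (75.9×10⁹ × 2.137×10^-8) = 0.09466 rad.

5.42°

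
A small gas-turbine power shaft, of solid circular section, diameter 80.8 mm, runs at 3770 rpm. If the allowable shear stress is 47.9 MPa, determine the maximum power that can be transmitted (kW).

1960 kW

J = πd⁴/32 = π(0.0808)⁴/32 = 4.185×10^-6 m⁴.
T_max = τ_allow·J/r = 4.79×10^7 × 4.185×10^-6 / 0.0404 = 4961 N·m.
ω = 2π·3770/60 = 394.8 rad/s, so P_max = T_max·ω = 1.959×10^6 W.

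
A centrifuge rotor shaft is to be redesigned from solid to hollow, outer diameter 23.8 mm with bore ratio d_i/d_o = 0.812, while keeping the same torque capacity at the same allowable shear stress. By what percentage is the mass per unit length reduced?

Equal τ_max and T ⇒ the solid shaft needs d_s³ = d_o³(1−k⁴), so d_s = 23.8·(1−0.812⁴)^(1/3) = 19.68 mm.
Area ratio A_h/A_s = d_o²(1−k²)/d_s² = (1−k²)/(1−k⁴)^(2/3) = 0.4983.
Mass saving = 1 − 0.4983 = 50.2 %.

50.2 %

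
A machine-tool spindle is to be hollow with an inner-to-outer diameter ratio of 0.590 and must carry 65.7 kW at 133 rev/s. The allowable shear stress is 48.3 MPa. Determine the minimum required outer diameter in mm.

21.1 mm

ω = 2π·133 = 835.7 rad/s, so T = P/ω = 65.7×10³ / 835.7 = 78.62 N·m.
For a hollow shaft with d_i/d_o = 0.590: τ_max = 16T/(π d_o³ (1−k⁴)), so d_o = [16T/(π τ_allow (1−k⁴))]^(1/3) = [16·78.62/(π·4.83×10^7·0.8788)]^(1/3) = 0.02113 m.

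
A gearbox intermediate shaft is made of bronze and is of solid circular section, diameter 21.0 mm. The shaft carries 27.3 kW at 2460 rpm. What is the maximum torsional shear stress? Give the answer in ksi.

ω = 2π·2460/60 = 257.6 rad/s, so T = P/ω = 27.3×10³ / 257.6 = 106.0 N·m.
J = πd⁴/32 = π(0.0210)⁴/32 = 1.909×10^-8 m⁴.
τ_max = T·r/J = 106.0 × 0.0105 / 1.909×10^-8 = 5.828×10^7 Pa.

8.45 ksi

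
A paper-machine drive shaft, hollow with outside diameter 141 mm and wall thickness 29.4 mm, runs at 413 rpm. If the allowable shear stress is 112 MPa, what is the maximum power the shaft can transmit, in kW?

J = π(d_o⁴ − d_i⁴)/32 = π(0.141⁴ − 0.0822⁴)/32 = 3.432×10^-5 m⁴.
T_max = τ_allow·J/r = 1.12×10^8 × 3.432×10^-5 / 0.0705 = 54530 N·m.
ω = 2π·413/60 = 43.25 rad/s, so P_max = T_max·ω = 2.358×10^6 W.

2360 kW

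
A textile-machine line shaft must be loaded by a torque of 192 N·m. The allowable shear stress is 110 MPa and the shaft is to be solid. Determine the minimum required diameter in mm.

20.7 mm

For a solid shaft τ_max = 16T/(πd³), so d = (16T/(π τ_allow))^(1/3) = (16·192.0/(π·1.10×10^8))^(1/3) = 0.02072 m.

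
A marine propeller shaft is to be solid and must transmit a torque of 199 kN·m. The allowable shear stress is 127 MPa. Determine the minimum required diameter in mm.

200 mm

For a solid shaft τ_max = 16T/(πd³), so d = (16T/(π τ_allow))^(1/3) = (16·199000/(π·1.27×10^8))^(1/3) = 0.1998 m.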